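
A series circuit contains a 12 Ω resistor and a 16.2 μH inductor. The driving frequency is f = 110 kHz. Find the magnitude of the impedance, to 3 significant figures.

16.4 Ω

ω = 2πf = 691200 rad/s
X_L = ωL = 11.2 Ω
Z = 12.0 + j11.2 Ω
|Z| = √(12.0² + 11.2²) = 16.4 Ω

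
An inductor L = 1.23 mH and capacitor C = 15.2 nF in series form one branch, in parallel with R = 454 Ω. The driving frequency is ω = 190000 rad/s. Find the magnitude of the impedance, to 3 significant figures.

109 Ω

X_L = ωL = 234 Ω
X_C = 1/(ωC) = 346 Ω
Branch 1: Z₁ = R = 454 Ω
Branch 2 (series LC): Z₂ = j(X_L − X_C) = −j113 Ω
Parallel: Z = Z₁Z₂/(Z₁+Z₂), |Z| = 109 Ω, ∠Z = -76.1°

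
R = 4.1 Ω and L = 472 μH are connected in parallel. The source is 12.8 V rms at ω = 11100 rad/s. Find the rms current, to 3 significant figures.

3.96 A

X_L = ωL = 5.24 Ω
Parallel: admittances add. Y = 1/R + 1/(jωL)
Y = (0.244 − j0.191) S
|Y| = 0.310 S → |Z| = 1/|Y| = 3.23 Ω, ∠Z = −∠Y = 38.0°
I = V/|Z| = 12.8/3.23 = 3.96 A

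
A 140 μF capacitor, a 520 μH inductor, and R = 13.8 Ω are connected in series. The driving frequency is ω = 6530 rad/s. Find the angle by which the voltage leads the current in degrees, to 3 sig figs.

9.47°

X_L = ωL = 3.40 Ω
X_C = 1/(ωC) = 1.09 Ω
Net reactance X = X_L − X_C = 2.30 Ω
Z = 13.8 + j2.30 Ω
|Z| = √(13.8² + 2.30²) = 14.0 Ω
∠Z = arctan(2.30/13.8) = 9.47°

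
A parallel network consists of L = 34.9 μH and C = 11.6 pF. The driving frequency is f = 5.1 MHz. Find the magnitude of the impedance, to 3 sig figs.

1910 Ω

ω = 2πf = 3.204e+07 rad/s
X_L = ωL = 1120 Ω
X_C = 1/(ωC) = 2690 Ω
Parallel: admittances add. Y = 1/(jωL) + jωC
Y = (0 − j0.000522) S
|Y| = 0.000522 S → |Z| = 1/|Y| = 1910 Ω, ∠Z = −∠Y = 90.0°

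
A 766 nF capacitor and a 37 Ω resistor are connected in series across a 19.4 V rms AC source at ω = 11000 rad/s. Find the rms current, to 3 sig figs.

X_C = 1/(ωC) = 119 Ω
Z = 37.0 − j119 Ω
|Z| = √(37.0² + 119²) = 124 Ω
I = V/|Z| = 19.4/124 = 156 mA

156 mA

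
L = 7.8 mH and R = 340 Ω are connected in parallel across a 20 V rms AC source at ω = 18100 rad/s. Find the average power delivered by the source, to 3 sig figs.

X_L = ωL = 141 Ω
Parallel: admittances add. Y = 1/R + 1/(jωL)
Y = (0.00294 − j0.00708) S
|Y| = 0.00767 S → |Z| = 1/|Y| = 130 Ω, ∠Z = −∠Y = 67.5°
I = V/|Z| = 153 mA
P = VI cos φ = 20 × 0.153 × cos(67.5°) = 1.18 W

1.18 W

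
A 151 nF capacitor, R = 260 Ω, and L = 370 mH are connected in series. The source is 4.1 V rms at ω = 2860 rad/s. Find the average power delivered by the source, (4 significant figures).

X_L = ωL = 1058 Ω
X_C = 1/(ωC) = 2316 Ω
Net reactance X = X_L − X_C = -1257 Ω
Z = 260.0 − j1257 Ω
|Z| = √(260.0² + 1257²) = 1284 Ω
∠Z = arctan(-1257/260.0) = -78.32°
I = V/|Z| = 3.193 mA
P = VI cos φ = 4.1 × 0.003193 × cos(-78.32°) = 2.651 mW

2.651 mW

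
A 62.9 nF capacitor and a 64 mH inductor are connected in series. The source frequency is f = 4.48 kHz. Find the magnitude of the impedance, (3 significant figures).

1240 Ω

ω = 2πf = 28150 rad/s
X_L = ωL = 1800 Ω
X_C = 1/(ωC) = 565 Ω
Net reactance X = X_L − X_C = 1240 Ω
Z = j1240 Ω
|Z| = √(0² + 1240²) = 1240 Ω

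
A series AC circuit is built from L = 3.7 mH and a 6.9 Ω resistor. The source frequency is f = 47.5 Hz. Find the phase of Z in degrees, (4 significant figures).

ω = 2πf = 298.5 rad/s
X_L = ωL = 1.104 Ω
Z = 6.900 + j1.104 Ω
|Z| = √(6.900² + 1.104²) = 6.988 Ω
∠Z = arctan(1.104/6.900) = 9.092°

9.092°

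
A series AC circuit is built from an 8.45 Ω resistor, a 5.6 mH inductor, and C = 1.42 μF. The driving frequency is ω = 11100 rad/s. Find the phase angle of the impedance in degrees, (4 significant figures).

X_L = ωL = 62.16 Ω
X_C = 1/(ωC) = 63.44 Ω
Net reactance X = X_L − X_C = -1.284 Ω
Z = 8.450 − j1.284 Ω
|Z| = √(8.450² + 1.284²) = 8.547 Ω
∠Z = arctan(-1.284/8.450) = -8.638°

-8.638°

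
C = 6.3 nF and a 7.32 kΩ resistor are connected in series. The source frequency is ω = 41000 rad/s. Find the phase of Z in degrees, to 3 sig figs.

-27.9°

X_C = 1/(ωC) = 3870 Ω
Z = 7320 − j3870 Ω
|Z| = √(7320² + 3870²) = 8280 Ω
∠Z = arctan(-3870/7320) = -27.9°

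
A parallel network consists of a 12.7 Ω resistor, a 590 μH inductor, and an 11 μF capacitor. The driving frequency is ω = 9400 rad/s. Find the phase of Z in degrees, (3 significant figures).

44.3°

X_L = ωL = 5.55 Ω
X_C = 1/(ωC) = 9.67 Ω
Parallel: admittances add. Y = 1/R + 1/(jωL) + jωC
Y = (0.0787 − j0.0769) S
|Y| = 0.110 S → |Z| = 1/|Y| = 9.09 Ω, ∠Z = −∠Y = 44.3°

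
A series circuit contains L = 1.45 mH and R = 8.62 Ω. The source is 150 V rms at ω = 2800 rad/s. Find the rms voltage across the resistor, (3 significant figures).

X_L = ωL = 4.06 Ω
Z = 8.62 + j4.06 Ω
|Z| = √(8.62² + 4.06²) = 9.53 Ω
I = V/|Z| = 15.7 A
V_R = I·|Z_R| = 15.7 × 8.62 = 136 V

136 V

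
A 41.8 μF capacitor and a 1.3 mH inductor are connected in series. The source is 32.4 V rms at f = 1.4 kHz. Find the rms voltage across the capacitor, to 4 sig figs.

10.11 V

ω = 2πf = 8796 rad/s
X_L = ωL = 11.44 Ω
X_C = 1/(ωC) = 2.720 Ω
Net reactance X = X_L − X_C = 8.716 Ω
Z = j8.716 Ω
|Z| = √(0² + 8.716²) = 8.716 Ω
I = V/|Z| = 3.717 A
V_C = I·|Z_C| = 3.717 × 2.720 = 10.11 V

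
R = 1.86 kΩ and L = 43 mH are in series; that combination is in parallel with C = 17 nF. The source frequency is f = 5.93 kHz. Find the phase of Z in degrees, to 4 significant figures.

-49.98°

ω = 2πf = 37260 rad/s
X_L = ωL = 1602 Ω
X_C = 1/(ωC) = 1579 Ω
Branch 1 (R+jX_L): Z₁ = 1860 + j1602 Ω, |Z₁| = 2455 Ω
Branch 2 (−jX_C): Z₂ = −j1579 Ω
Parallel: Z = Z₁Z₂/(Z₁+Z₂), |Z| = 2084 Ω, ∠Z = -49.98°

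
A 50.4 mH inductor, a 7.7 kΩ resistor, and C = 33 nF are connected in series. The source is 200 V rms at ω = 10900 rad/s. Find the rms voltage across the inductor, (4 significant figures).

X_L = ωL = 549.4 Ω
X_C = 1/(ωC) = 2780 Ω
Net reactance X = X_L − X_C = -2231 Ω
Z = 7700 − j2231 Ω
|Z| = √(7700² + 2231²) = 8017 Ω
I = V/|Z| = 24.95 mA
V_L = I·|Z_L| = 0.02495 × 549.4 = 13.71 V

13.71 V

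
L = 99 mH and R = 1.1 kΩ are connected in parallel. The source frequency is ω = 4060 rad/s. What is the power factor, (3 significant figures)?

X_L = ωL = 402 Ω
Parallel: admittances add. Y = 1/R + 1/(jωL)
Y = (0.000909 − j0.00249) S
|Y| = 0.00265 S → |Z| = 1/|Y| = 378 Ω, ∠Z = −∠Y = 69.9°
cos φ = cos(69.9°) = 0.343

0.343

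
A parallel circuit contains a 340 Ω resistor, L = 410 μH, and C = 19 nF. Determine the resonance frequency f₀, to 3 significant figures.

57.0 kHz

ω₀ = 1/√(LC) = 1/√(0.00041 × 1.9e-08) = 358300 rad/s
f₀ = ω₀/(2π) = 57.0 kHz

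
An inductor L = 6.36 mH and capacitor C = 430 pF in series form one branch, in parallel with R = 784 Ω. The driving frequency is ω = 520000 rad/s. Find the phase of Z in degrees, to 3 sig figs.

X_L = ωL = 3310 Ω
X_C = 1/(ωC) = 4470 Ω
Branch 1: Z₁ = R = 784 Ω
Branch 2 (series LC): Z₂ = j(X_L − X_C) = −j1170 Ω
Parallel: Z = Z₁Z₂/(Z₁+Z₂), |Z| = 650 Ω, ∠Z = -33.9°

-33.9°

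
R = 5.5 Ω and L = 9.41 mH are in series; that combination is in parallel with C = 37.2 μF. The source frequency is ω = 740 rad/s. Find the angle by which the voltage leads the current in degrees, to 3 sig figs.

X_L = ωL = 6.96 Ω
X_C = 1/(ωC) = 36.3 Ω
Branch 1 (R+jX_L): Z₁ = 5.50 + j6.96 Ω, |Z₁| = 8.87 Ω
Branch 2 (−jX_C): Z₂ = −j36.3 Ω
Parallel: Z = Z₁Z₂/(Z₁+Z₂), |Z| = 10.8 Ω, ∠Z = 41.1°

41.1°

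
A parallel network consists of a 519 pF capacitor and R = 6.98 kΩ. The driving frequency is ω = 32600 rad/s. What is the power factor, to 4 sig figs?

X_C = 1/(ωC) = 59100 Ω
Parallel: admittances add. Y = 1/R + jωC
Y = (0.0001433 + j1.692e-05) S
|Y| = 0.0001443 S → |Z| = 1/|Y| = 6932 Ω, ∠Z = −∠Y = -6.735°
cos φ = cos(-6.735°) = 0.9931

0.9931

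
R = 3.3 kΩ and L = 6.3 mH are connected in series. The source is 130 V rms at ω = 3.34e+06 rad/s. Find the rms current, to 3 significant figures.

X_L = ωL = 21000 Ω
Z = 3300 + j21000 Ω
|Z| = √(3300² + 21000²) = 21300 Ω
I = V/|Z| = 130/21300 = 6.10 mA

6.10 mA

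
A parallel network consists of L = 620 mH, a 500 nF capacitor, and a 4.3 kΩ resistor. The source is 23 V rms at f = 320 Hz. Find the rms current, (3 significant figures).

ω = 2πf = 2011 rad/s
X_L = ωL = 1250 Ω
X_C = 1/(ωC) = 995 Ω
Parallel: admittances add. Y = 1/R + 1/(jωL) + jωC
Y = (0.000233 + j0.000203) S
|Y| = 0.000309 S → |Z| = 1/|Y| = 3240 Ω, ∠Z = −∠Y = -41.1°
I = V/|Z| = 23/3240 = 7.10 mA

7.10 mA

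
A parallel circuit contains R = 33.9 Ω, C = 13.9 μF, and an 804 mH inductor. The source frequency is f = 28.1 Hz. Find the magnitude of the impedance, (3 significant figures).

33.5 Ω

ω = 2πf = 176.6 rad/s
X_L = ωL = 142 Ω
X_C = 1/(ωC) = 407 Ω
Parallel: admittances add. Y = 1/R + 1/(jωL) + jωC
Y = (0.0295 − j0.00459) S
|Y| = 0.0299 S → |Z| = 1/|Y| = 33.5 Ω, ∠Z = −∠Y = 8.85°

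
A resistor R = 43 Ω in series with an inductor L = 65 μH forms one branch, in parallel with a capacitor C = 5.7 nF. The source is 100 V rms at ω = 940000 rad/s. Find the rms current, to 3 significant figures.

X_L = ωL = 61.1 Ω
X_C = 1/(ωC) = 187 Ω
Branch 1 (R+jX_L): Z₁ = 43.0 + j61.1 Ω, |Z₁| = 74.7 Ω
Branch 2 (−jX_C): Z₂ = −j187 Ω
Parallel: Z = Z₁Z₂/(Z₁+Z₂), |Z| = 105 Ω, ∠Z = 36.0°
I = V/|Z| = 100/105 = 952 mA

952 mA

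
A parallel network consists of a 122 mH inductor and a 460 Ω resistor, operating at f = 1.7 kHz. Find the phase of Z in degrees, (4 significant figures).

19.44°

ω = 2πf = 10680 rad/s
X_L = ωL = 1303 Ω
Parallel: admittances add. Y = 1/R + 1/(jωL)
Y = (0.002174 − j0.0007674) S
|Y| = 0.002305 S → |Z| = 1/|Y| = 433.8 Ω, ∠Z = −∠Y = 19.44°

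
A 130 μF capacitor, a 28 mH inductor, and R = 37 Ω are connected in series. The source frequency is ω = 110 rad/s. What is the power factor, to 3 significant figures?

0.484

X_L = ωL = 3.08 Ω
X_C = 1/(ωC) = 69.9 Ω
Net reactance X = X_L − X_C = -66.9 Ω
Z = 37.0 − j66.9 Ω
|Z| = √(37.0² + 66.9²) = 76.4 Ω
∠Z = arctan(-66.9/37.0) = -61.0°
cos φ = cos(-61.0°) = 0.484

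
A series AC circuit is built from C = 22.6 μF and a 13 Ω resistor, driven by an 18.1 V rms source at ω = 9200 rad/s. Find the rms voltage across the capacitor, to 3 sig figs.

X_C = 1/(ωC) = 4.81 Ω
Z = 13.0 − j4.81 Ω
|Z| = √(13.0² + 4.81²) = 13.9 Ω
I = V/|Z| = 1.31 A
V_C = I·|Z_C| = 1.31 × 4.81 = 6.28 V

6.28 V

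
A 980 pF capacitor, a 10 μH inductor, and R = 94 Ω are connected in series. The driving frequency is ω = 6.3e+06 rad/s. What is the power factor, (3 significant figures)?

X_L = ωL = 63.0 Ω
X_C = 1/(ωC) = 162 Ω
Net reactance X = X_L − X_C = -99.0 Ω
Z = 94.0 − j99.0 Ω
|Z| = √(94.0² + 99.0²) = 136 Ω
∠Z = arctan(-99.0/94.0) = -46.5°
cos φ = cos(-46.5°) = 0.689

0.689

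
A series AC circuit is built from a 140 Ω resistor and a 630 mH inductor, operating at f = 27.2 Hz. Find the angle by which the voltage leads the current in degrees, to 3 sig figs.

37.6°

ω = 2πf = 170.9 rad/s
X_L = ωL = 108 Ω
Z = 140 + j108 Ω
|Z| = √(140² + 108²) = 177 Ω
∠Z = arctan(108/140) = 37.6°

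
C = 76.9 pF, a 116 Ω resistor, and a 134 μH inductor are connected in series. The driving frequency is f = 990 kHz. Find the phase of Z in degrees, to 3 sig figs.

ω = 2πf = 6.22e+06 rad/s
X_L = ωL = 834 Ω
X_C = 1/(ωC) = 2090 Ω
Net reactance X = X_L − X_C = -1260 Ω
Z = 116 − j1260 Ω
|Z| = √(116² + 1260²) = 1260 Ω
∠Z = arctan(-1260/116) = -84.7°

-84.7°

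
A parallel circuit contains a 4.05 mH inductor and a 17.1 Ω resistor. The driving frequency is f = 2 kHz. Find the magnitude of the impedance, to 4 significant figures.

16.21 Ω

ω = 2πf = 12570 rad/s
X_L = ωL = 50.89 Ω
Parallel: admittances add. Y = 1/R + 1/(jωL)
Y = (0.05848 − j0.01965) S
|Y| = 0.06169 S → |Z| = 1/|Y| = 16.21 Ω, ∠Z = −∠Y = 18.57°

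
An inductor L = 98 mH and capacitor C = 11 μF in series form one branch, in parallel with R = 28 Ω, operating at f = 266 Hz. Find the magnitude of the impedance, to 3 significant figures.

ω = 2πf = 1671 rad/s
X_L = ωL = 164 Ω
X_C = 1/(ωC) = 54.4 Ω
Branch 1: Z₁ = R = 28.0 Ω
Branch 2 (series LC): Z₂ = j(X_L − X_C) = j109 Ω
Parallel: Z = Z₁Z₂/(Z₁+Z₂), |Z| = 27.1 Ω, ∠Z = 14.4°

27.1 Ω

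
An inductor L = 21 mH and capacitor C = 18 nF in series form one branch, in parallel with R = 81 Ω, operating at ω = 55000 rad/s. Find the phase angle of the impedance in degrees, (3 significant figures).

X_L = ωL = 1160 Ω
X_C = 1/(ωC) = 1010 Ω
Branch 1: Z₁ = R = 81.0 Ω
Branch 2 (series LC): Z₂ = j(X_L − X_C) = j145 Ω
Parallel: Z = Z₁Z₂/(Z₁+Z₂), |Z| = 70.7 Ω, ∠Z = 29.2°

29.2°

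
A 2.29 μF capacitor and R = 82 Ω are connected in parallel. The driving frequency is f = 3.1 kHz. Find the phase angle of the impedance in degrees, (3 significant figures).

ω = 2πf = 19480 rad/s
X_C = 1/(ωC) = 22.4 Ω
Parallel: admittances add. Y = 1/R + jωC
Y = (0.0122 + j0.0446) S
|Y| = 0.0462 S → |Z| = 1/|Y| = 21.6 Ω, ∠Z = −∠Y = -74.7°

-74.7°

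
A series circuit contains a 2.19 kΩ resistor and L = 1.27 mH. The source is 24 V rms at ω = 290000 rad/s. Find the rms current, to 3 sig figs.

X_L = ωL = 368 Ω
Z = 2190 + j368 Ω
|Z| = √(2190² + 368²) = 2220 Ω
I = V/|Z| = 24/2220 = 10.8 mA

10.8 mA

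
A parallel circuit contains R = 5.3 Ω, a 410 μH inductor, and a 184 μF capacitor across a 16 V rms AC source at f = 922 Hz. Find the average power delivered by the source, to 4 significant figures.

48.30 W

ω = 2πf = 5793 rad/s
X_L = ωL = 2.375 Ω
X_C = 1/(ωC) = 0.9381 Ω
Parallel: admittances add. Y = 1/R + 1/(jωL) + jωC
Y = (0.1887 + j0.6449) S
|Y| = 0.6719 S → |Z| = 1/|Y| = 1.488 Ω, ∠Z = −∠Y = -73.69°
I = V/|Z| = 10.75 A
P = VI cos φ = 16 × 10.75 × cos(-73.69°) = 48.30 W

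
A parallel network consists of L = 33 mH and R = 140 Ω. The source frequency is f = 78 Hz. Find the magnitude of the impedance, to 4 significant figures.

ω = 2πf = 490.1 rad/s
X_L = ωL = 16.17 Ω
Parallel: admittances add. Y = 1/R + 1/(jωL)
Y = (0.007143 − j0.06183) S
|Y| = 0.06224 S → |Z| = 1/|Y| = 16.07 Ω, ∠Z = −∠Y = 83.41°

16.07 Ω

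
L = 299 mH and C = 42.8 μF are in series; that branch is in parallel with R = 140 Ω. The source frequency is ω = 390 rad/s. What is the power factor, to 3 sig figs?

X_L = ωL = 117 Ω
X_C = 1/(ωC) = 59.9 Ω
Branch 1: Z₁ = R = 140 Ω
Branch 2 (series LC): Z₂ = j(X_L − X_C) = j56.7 Ω
Parallel: Z = Z₁Z₂/(Z₁+Z₂), |Z| = 52.6 Ω, ∠Z = 68.0°
cos φ = cos(68.0°) = 0.375

0.375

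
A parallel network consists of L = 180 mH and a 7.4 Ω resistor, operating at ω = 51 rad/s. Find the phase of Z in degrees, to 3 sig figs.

X_L = ωL = 9.18 Ω
Parallel: admittances add. Y = 1/R + 1/(jωL)
Y = (0.135 − j0.109) S
|Y| = 0.174 S → |Z| = 1/|Y| = 5.76 Ω, ∠Z = −∠Y = 38.9°

38.9°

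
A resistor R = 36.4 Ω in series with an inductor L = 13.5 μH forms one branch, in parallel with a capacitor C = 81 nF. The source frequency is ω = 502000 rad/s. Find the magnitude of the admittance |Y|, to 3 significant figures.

X_L = ωL = 6.78 Ω
X_C = 1/(ωC) = 24.6 Ω
Branch 1 (R+jX_L): Z₁ = 36.4 + j6.78 Ω, |Z₁| = 37.0 Ω
Branch 2 (−jX_C): Z₂ = −j24.6 Ω
Parallel: Z = Z₁Z₂/(Z₁+Z₂), |Z| = 22.5 Ω, ∠Z = -53.4°
|Y| = 1/|Z| = 44.5 mS

44.5 mS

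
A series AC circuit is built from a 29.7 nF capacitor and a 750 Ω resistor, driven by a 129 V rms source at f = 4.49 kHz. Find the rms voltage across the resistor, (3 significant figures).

68.6 V

ω = 2πf = 28210 rad/s
X_C = 1/(ωC) = 1190 Ω
Z = 750 − j1190 Ω
|Z| = √(750² + 1190²) = 1410 Ω
I = V/|Z| = 91.5 mA
V_R = I·|Z_R| = 0.0915 × 750 = 68.6 V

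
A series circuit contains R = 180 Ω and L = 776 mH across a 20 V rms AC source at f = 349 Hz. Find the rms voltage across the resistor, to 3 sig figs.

2.10 V

ω = 2πf = 2193 rad/s
X_L = ωL = 1700 Ω
Z = 180 + j1700 Ω
|Z| = √(180² + 1700²) = 1710 Ω
I = V/|Z| = 11.7 mA
V_R = I·|Z_R| = 0.0117 × 180 = 2.10 V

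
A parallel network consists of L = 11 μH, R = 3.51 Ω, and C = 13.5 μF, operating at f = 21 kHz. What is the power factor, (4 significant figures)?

0.2524

ω = 2πf = 131900 rad/s
X_L = ωL = 1.451 Ω
X_C = 1/(ωC) = 0.5614 Ω
Parallel: admittances add. Y = 1/R + 1/(jωL) + jωC
Y = (0.2849 + j1.092) S
|Y| = 1.129 S → |Z| = 1/|Y| = 0.8859 Ω, ∠Z = −∠Y = -75.38°
cos φ = cos(-75.38°) = 0.2524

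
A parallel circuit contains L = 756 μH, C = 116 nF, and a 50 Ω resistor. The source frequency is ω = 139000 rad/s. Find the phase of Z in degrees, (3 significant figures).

-18.3°

X_L = ωL = 105 Ω
X_C = 1/(ωC) = 62.0 Ω
Parallel: admittances add. Y = 1/R + 1/(jωL) + jωC
Y = (0.0200 + j0.00661) S
|Y| = 0.0211 S → |Z| = 1/|Y| = 47.5 Ω, ∠Z = −∠Y = -18.3°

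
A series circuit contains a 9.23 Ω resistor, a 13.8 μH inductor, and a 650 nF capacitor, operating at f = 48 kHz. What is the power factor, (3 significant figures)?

ω = 2πf = 301600 rad/s
X_L = ωL = 4.16 Ω
X_C = 1/(ωC) = 5.10 Ω
Net reactance X = X_L − X_C = -0.939 Ω
Z = 9.23 − j0.939 Ω
|Z| = √(9.23² + 0.939²) = 9.28 Ω
∠Z = arctan(-0.939/9.23) = -5.81°
cos φ = cos(-5.81°) = 0.995

0.995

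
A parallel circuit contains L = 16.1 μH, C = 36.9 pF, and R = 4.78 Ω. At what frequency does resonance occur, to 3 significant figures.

ω₀ = 1/√(LC) = 1/√(1.61e-05 × 3.69e-11) = 4.103e+07 rad/s
f₀ = ω₀/(2π) = 6.53 MHz

6.53 MHz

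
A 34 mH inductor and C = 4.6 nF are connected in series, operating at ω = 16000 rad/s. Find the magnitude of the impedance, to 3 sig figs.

13000 Ω

X_L = ωL = 544 Ω
X_C = 1/(ωC) = 13600 Ω
Net reactance X = X_L − X_C = -13000 Ω
Z = − j13000 Ω
|Z| = √(0² + 13000²) = 13000 Ω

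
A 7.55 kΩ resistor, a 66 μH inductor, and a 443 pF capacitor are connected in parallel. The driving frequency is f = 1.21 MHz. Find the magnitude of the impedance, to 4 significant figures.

ω = 2πf = 7.603e+06 rad/s
X_L = ωL = 501.8 Ω
X_C = 1/(ωC) = 296.9 Ω
Parallel: admittances add. Y = 1/R + 1/(jωL) + jωC
Y = (0.0001325 + j0.001375) S
|Y| = 0.001381 S → |Z| = 1/|Y| = 723.9 Ω, ∠Z = −∠Y = -84.50°

723.9 Ω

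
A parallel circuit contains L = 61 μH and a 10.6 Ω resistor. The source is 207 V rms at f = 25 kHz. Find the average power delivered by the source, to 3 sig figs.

ω = 2πf = 157100 rad/s
X_L = ωL = 9.58 Ω
Parallel: admittances add. Y = 1/R + 1/(jωL)
Y = (0.0943 − j0.104) S
|Y| = 0.141 S → |Z| = 1/|Y| = 7.11 Ω, ∠Z = −∠Y = 47.9°
I = V/|Z| = 29.1 A
P = VI cos φ = 207 × 29.1 × cos(47.9°) = 4.04 kW

4.04 kW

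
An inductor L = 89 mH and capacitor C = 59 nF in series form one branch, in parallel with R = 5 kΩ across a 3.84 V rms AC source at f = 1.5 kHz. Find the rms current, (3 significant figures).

ω = 2πf = 9425 rad/s
X_L = ωL = 839 Ω
X_C = 1/(ωC) = 1800 Ω
Branch 1: Z₁ = R = 5000 Ω
Branch 2 (series LC): Z₂ = j(X_L − X_C) = −j960 Ω
Parallel: Z = Z₁Z₂/(Z₁+Z₂), |Z| = 942 Ω, ∠Z = -79.1°
I = V/|Z| = 3.84/942 = 4.07 mA

4.07 mA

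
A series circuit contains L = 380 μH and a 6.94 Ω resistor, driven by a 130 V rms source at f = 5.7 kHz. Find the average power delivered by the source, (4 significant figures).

502.6 W

ω = 2πf = 35810 rad/s
X_L = ωL = 13.61 Ω
Z = 6.940 + j13.61 Ω
|Z| = √(6.940² + 13.61²) = 15.28 Ω
∠Z = arctan(13.61/6.940) = 62.98°
I = V/|Z| = 8.510 A
P = VI cos φ = 130 × 8.510 × cos(62.98°) = 502.6 W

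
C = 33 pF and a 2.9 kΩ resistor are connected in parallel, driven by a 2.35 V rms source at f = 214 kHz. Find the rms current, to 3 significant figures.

817 μA

ω = 2πf = 1.345e+06 rad/s
X_C = 1/(ωC) = 22500 Ω
Parallel: admittances add. Y = 1/R + jωC
Y = (0.000345 + j4.44e-05) S
|Y| = 0.000348 S → |Z| = 1/|Y| = 2880 Ω, ∠Z = −∠Y = -7.33°
I = V/|Z| = 2.35/2880 = 817 μA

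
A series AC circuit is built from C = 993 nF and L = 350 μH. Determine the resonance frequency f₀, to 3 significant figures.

8.54 kHz

ω₀ = 1/√(LC) = 1/√(0.00035 × 9.93e-07) = 53640 rad/s
f₀ = ω₀/(2π) = 8.54 kHz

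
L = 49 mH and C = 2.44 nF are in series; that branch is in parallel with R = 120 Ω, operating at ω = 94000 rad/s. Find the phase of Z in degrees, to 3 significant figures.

26.0°

X_L = ωL = 4610 Ω
X_C = 1/(ωC) = 4360 Ω
Branch 1: Z₁ = R = 120 Ω
Branch 2 (series LC): Z₂ = j(X_L − X_C) = j246 Ω
Parallel: Z = Z₁Z₂/(Z₁+Z₂), |Z| = 108 Ω, ∠Z = 26.0°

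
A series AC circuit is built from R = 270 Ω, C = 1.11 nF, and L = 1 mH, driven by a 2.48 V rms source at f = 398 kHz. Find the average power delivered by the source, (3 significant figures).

ω = 2πf = 2.501e+06 rad/s
X_L = ωL = 2500 Ω
X_C = 1/(ωC) = 360 Ω
Net reactance X = X_L − X_C = 2140 Ω
Z = 270 + j2140 Ω
|Z| = √(270² + 2140²) = 2160 Ω
∠Z = arctan(2140/270) = 82.8°
I = V/|Z| = 1.15 mA
P = VI cos φ = 2.48 × 0.00115 × cos(82.8°) = 357 μW

357 μW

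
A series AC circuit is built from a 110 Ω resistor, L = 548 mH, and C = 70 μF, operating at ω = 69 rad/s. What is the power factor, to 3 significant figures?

X_L = ωL = 37.8 Ω
X_C = 1/(ωC) = 207 Ω
Net reactance X = X_L − X_C = -169 Ω
Z = 110 − j169 Ω
|Z| = √(110² + 169²) = 202 Ω
∠Z = arctan(-169/110) = -57.0°
cos φ = cos(-57.0°) = 0.545

0.545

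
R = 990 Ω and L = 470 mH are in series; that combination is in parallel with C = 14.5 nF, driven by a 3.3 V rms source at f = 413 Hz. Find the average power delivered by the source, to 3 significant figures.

4.37 mW

ω = 2πf = 2595 rad/s
X_L = ωL = 1220 Ω
X_C = 1/(ωC) = 26600 Ω
Branch 1 (R+jX_L): Z₁ = 990 + j1220 Ω, |Z₁| = 1570 Ω
Branch 2 (−jX_C): Z₂ = −j26600 Ω
Parallel: Z = Z₁Z₂/(Z₁+Z₂), |Z| = 1650 Ω, ∠Z = 48.7°
I = V/|Z| = 2.01 mA
P = VI cos φ = 3.3 × 0.00201 × cos(48.7°) = 4.37 mW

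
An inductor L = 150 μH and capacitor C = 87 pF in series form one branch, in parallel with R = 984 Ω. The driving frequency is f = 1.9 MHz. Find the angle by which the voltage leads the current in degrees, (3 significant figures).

49.9°

ω = 2πf = 1.194e+07 rad/s
X_L = ωL = 1790 Ω
X_C = 1/(ωC) = 963 Ω
Branch 1: Z₁ = R = 984 Ω
Branch 2 (series LC): Z₂ = j(X_L − X_C) = j828 Ω
Parallel: Z = Z₁Z₂/(Z₁+Z₂), |Z| = 633 Ω, ∠Z = 49.9°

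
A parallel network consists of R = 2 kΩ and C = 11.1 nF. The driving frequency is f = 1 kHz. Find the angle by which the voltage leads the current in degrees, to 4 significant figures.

ω = 2πf = 6283 rad/s
X_C = 1/(ωC) = 14340 Ω
Parallel: admittances add. Y = 1/R + jωC
Y = (0.0005000 + j6.974e-05) S
|Y| = 0.0005048 S → |Z| = 1/|Y| = 1981 Ω, ∠Z = −∠Y = -7.941°

-7.941°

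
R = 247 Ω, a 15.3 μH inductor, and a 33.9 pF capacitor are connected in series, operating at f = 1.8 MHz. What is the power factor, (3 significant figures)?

ω = 2πf = 1.131e+07 rad/s
X_L = ωL = 173 Ω
X_C = 1/(ωC) = 2610 Ω
Net reactance X = X_L − X_C = -2440 Ω
Z = 247 − j2440 Ω
|Z| = √(247² + 2440²) = 2450 Ω
∠Z = arctan(-2440/247) = -84.2°
cos φ = cos(-84.2°) = 0.101

0.101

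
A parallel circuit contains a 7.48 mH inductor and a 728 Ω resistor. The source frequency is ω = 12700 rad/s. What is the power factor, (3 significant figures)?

0.129

X_L = ωL = 95.0 Ω
Parallel: admittances add. Y = 1/R + 1/(jωL)
Y = (0.00137 − j0.0105) S
|Y| = 0.0106 S → |Z| = 1/|Y| = 94.2 Ω, ∠Z = −∠Y = 82.6°
cos φ = cos(82.6°) = 0.129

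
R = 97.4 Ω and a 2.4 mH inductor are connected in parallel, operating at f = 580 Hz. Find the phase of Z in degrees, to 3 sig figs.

ω = 2πf = 3644 rad/s
X_L = ωL = 8.75 Ω
Parallel: admittances add. Y = 1/R + 1/(jωL)
Y = (0.0103 − j0.114) S
|Y| = 0.115 S → |Z| = 1/|Y| = 8.71 Ω, ∠Z = −∠Y = 84.9°

84.9°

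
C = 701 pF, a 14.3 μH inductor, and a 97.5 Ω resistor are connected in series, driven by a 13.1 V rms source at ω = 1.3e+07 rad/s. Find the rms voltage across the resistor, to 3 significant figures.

10.3 V

X_L = ωL = 186 Ω
X_C = 1/(ωC) = 110 Ω
Net reactance X = X_L − X_C = 76.2 Ω
Z = 97.5 + j76.2 Ω
|Z| = √(97.5² + 76.2²) = 124 Ω
I = V/|Z| = 106 mA
V_R = I·|Z_R| = 0.106 × 97.5 = 10.3 V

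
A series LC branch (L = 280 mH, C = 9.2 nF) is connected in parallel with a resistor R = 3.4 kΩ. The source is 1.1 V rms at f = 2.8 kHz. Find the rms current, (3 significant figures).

ω = 2πf = 17590 rad/s
X_L = ωL = 4930 Ω
X_C = 1/(ωC) = 6180 Ω
Branch 1: Z₁ = R = 3400 Ω
Branch 2 (series LC): Z₂ = j(X_L − X_C) = −j1250 Ω
Parallel: Z = Z₁Z₂/(Z₁+Z₂), |Z| = 1180 Ω, ∠Z = -69.8°
I = V/|Z| = 1.1/1180 = 936 μA

936 μA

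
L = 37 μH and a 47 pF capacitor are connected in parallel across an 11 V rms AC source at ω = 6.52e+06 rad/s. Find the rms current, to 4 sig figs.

X_L = ωL = 241.2 Ω
X_C = 1/(ωC) = 3263 Ω
Parallel: admittances add. Y = 1/(jωL) + jωC
Y = (0 − j0.003839) S
|Y| = 0.003839 S → |Z| = 1/|Y| = 260.5 Ω, ∠Z = −∠Y = 90.00°
I = V/|Z| = 11/260.5 = 42.23 mA

42.23 mA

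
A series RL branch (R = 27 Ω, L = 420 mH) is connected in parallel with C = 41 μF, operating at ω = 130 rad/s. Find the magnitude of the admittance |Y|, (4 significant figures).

11.88 mS

X_L = ωL = 54.60 Ω
X_C = 1/(ωC) = 187.6 Ω
Branch 1 (R+jX_L): Z₁ = 27.00 + j54.60 Ω, |Z₁| = 60.91 Ω
Branch 2 (−jX_C): Z₂ = −j187.6 Ω
Parallel: Z = Z₁Z₂/(Z₁+Z₂), |Z| = 84.20 Ω, ∠Z = 52.21°
|Y| = 1/|Z| = 11.88 mS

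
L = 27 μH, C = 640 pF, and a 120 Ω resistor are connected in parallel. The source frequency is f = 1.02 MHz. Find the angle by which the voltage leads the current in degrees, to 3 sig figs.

ω = 2πf = 6.409e+06 rad/s
X_L = ωL = 173 Ω
X_C = 1/(ωC) = 244 Ω
Parallel: admittances add. Y = 1/R + 1/(jωL) + jωC
Y = (0.00833 − j0.00168) S
|Y| = 0.00850 S → |Z| = 1/|Y| = 118 Ω, ∠Z = −∠Y = 11.4°

11.4°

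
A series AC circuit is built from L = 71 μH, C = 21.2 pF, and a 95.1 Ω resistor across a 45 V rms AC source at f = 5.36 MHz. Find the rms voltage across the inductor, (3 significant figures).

108 V

ω = 2πf = 3.368e+07 rad/s
X_L = ωL = 2390 Ω
X_C = 1/(ωC) = 1400 Ω
Net reactance X = X_L − X_C = 991 Ω
Z = 95.1 + j991 Ω
|Z| = √(95.1² + 991²) = 995 Ω
I = V/|Z| = 45.2 mA
V_L = I·|Z_L| = 0.0452 × 2390 = 108 V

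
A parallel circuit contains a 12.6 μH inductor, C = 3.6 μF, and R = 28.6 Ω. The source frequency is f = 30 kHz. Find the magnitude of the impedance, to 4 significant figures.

3.848 Ω

ω = 2πf = 188500 rad/s
X_L = ωL = 2.375 Ω
X_C = 1/(ωC) = 1.474 Ω
Parallel: admittances add. Y = 1/R + 1/(jωL) + jωC
Y = (0.03497 + j0.2575) S
|Y| = 0.2599 S → |Z| = 1/|Y| = 3.848 Ω, ∠Z = −∠Y = -82.27°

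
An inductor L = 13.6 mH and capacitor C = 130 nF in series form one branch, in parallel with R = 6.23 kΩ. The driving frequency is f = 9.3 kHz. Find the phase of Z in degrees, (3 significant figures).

ω = 2πf = 58430 rad/s
X_L = ωL = 795 Ω
X_C = 1/(ωC) = 132 Ω
Branch 1: Z₁ = R = 6230 Ω
Branch 2 (series LC): Z₂ = j(X_L − X_C) = j663 Ω
Parallel: Z = Z₁Z₂/(Z₁+Z₂), |Z| = 659 Ω, ∠Z = 83.9°

83.9°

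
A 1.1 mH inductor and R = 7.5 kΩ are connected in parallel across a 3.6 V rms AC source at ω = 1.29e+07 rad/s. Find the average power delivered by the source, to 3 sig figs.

1.73 mW

X_L = ωL = 14200 Ω
Parallel: admittances add. Y = 1/R + 1/(jωL)
Y = (0.000133 − j7.05e-05) S
|Y| = 0.000151 S → |Z| = 1/|Y| = 6630 Ω, ∠Z = −∠Y = 27.9°
I = V/|Z| = 543 μA
P = VI cos φ = 3.6 × 0.000543 × cos(27.9°) = 1.73 mW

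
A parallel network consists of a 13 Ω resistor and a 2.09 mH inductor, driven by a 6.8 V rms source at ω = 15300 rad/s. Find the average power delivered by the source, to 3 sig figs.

3.56 W

X_L = ωL = 32.0 Ω
Parallel: admittances add. Y = 1/R + 1/(jωL)
Y = (0.0769 − j0.0313) S
|Y| = 0.0830 S → |Z| = 1/|Y| = 12.0 Ω, ∠Z = −∠Y = 22.1°
I = V/|Z| = 565 mA
P = VI cos φ = 6.8 × 0.565 × cos(22.1°) = 3.56 W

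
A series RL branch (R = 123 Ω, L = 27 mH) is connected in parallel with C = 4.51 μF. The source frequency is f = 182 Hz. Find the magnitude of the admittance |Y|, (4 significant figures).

8.305 mS

ω = 2πf = 1144 rad/s
X_L = ωL = 30.88 Ω
X_C = 1/(ωC) = 193.9 Ω
Branch 1 (R+jX_L): Z₁ = 123.0 + j30.88 Ω, |Z₁| = 126.8 Ω
Branch 2 (−jX_C): Z₂ = −j193.9 Ω
Parallel: Z = Z₁Z₂/(Z₁+Z₂), |Z| = 120.4 Ω, ∠Z = -22.94°
|Y| = 1/|Z| = 8.305 mS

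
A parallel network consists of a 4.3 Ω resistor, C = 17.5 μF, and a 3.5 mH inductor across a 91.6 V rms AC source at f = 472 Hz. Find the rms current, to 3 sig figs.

ω = 2πf = 2966 rad/s
X_L = ωL = 10.4 Ω
X_C = 1/(ωC) = 19.3 Ω
Parallel: admittances add. Y = 1/R + 1/(jωL) + jωC
Y = (0.233 − j0.0444) S
|Y| = 0.237 S → |Z| = 1/|Y| = 4.22 Ω, ∠Z = −∠Y = 10.8°
I = V/|Z| = 91.6/4.22 = 21.7 A

21.7 A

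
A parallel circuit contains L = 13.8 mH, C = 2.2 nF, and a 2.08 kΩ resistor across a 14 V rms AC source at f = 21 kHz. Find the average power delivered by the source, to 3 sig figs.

ω = 2πf = 131900 rad/s
X_L = ωL = 1820 Ω
X_C = 1/(ωC) = 3440 Ω
Parallel: admittances add. Y = 1/R + 1/(jωL) + jωC
Y = (0.000481 − j0.000259) S
|Y| = 0.000546 S → |Z| = 1/|Y| = 1830 Ω, ∠Z = −∠Y = 28.3°
I = V/|Z| = 7.64 mA
P = VI cos φ = 14 × 0.00764 × cos(28.3°) = 94.2 mW

94.2 mW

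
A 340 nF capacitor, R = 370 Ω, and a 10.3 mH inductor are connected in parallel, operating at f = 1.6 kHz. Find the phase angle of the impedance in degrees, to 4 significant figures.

ω = 2πf = 10050 rad/s
X_L = ωL = 103.5 Ω
X_C = 1/(ωC) = 292.6 Ω
Parallel: admittances add. Y = 1/R + 1/(jωL) + jωC
Y = (0.002703 − j0.006239) S
|Y| = 0.006800 S → |Z| = 1/|Y| = 147.1 Ω, ∠Z = −∠Y = 66.58°

66.58°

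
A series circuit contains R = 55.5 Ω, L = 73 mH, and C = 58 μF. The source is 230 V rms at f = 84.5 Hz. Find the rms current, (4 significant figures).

4.118 A

ω = 2πf = 530.9 rad/s
X_L = ωL = 38.76 Ω
X_C = 1/(ωC) = 32.47 Ω
Net reactance X = X_L − X_C = 6.284 Ω
Z = 55.50 + j6.284 Ω
|Z| = √(55.50² + 6.284²) = 55.85 Ω
I = V/|Z| = 230/55.85 = 4.118 A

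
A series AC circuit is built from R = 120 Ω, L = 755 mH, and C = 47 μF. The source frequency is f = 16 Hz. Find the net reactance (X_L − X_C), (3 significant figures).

ω = 2πf = 100.5 rad/s
X_L = ωL = 75.9 Ω
X_C = 1/(ωC) = 212 Ω
X = 75.9 − 212 = -136 Ω

-136 Ω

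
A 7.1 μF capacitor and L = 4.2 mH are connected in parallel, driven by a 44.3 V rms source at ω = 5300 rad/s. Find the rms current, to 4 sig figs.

X_L = ωL = 22.26 Ω
X_C = 1/(ωC) = 26.57 Ω
Parallel: admittances add. Y = 1/(jωL) + jωC
Y = (0 − j0.007294) S
|Y| = 0.007294 S → |Z| = 1/|Y| = 137.1 Ω, ∠Z = −∠Y = 90.00°
I = V/|Z| = 44.3/137.1 = 323.1 mA

323.1 mA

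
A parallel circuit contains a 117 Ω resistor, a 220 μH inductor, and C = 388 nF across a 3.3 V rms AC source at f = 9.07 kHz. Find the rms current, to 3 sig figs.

192 mA

ω = 2πf = 56990 rad/s
X_L = ωL = 12.5 Ω
X_C = 1/(ωC) = 45.2 Ω
Parallel: admittances add. Y = 1/R + 1/(jωL) + jωC
Y = (0.00855 − j0.0576) S
|Y| = 0.0583 S → |Z| = 1/|Y| = 17.2 Ω, ∠Z = −∠Y = 81.6°
I = V/|Z| = 3.3/17.2 = 192 mA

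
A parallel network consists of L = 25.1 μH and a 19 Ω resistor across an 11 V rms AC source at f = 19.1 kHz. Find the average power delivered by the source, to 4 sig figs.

6.368 W

ω = 2πf = 120000 rad/s
X_L = ωL = 3.012 Ω
Parallel: admittances add. Y = 1/R + 1/(jωL)
Y = (0.05263 − j0.3320) S
|Y| = 0.3361 S → |Z| = 1/|Y| = 2.975 Ω, ∠Z = −∠Y = 80.99°
I = V/|Z| = 3.697 A
P = VI cos φ = 11 × 3.697 × cos(80.99°) = 6.368 W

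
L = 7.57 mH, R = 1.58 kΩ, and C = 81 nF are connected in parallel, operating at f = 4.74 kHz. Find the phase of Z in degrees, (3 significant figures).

ω = 2πf = 29780 rad/s
X_L = ωL = 225 Ω
X_C = 1/(ωC) = 415 Ω
Parallel: admittances add. Y = 1/R + 1/(jωL) + jωC
Y = (0.000633 − j0.00202) S
|Y| = 0.00212 S → |Z| = 1/|Y| = 472 Ω, ∠Z = −∠Y = 72.6°

72.6°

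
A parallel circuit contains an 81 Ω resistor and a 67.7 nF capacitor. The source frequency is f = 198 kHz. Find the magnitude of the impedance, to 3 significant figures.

11.7 Ω

ω = 2πf = 1.244e+06 rad/s
X_C = 1/(ωC) = 11.9 Ω
Parallel: admittances add. Y = 1/R + jωC
Y = (0.0123 + j0.0842) S
|Y| = 0.0851 S → |Z| = 1/|Y| = 11.7 Ω, ∠Z = −∠Y = -81.7°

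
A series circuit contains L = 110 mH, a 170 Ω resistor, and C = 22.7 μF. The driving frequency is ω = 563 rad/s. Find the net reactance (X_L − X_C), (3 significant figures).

-16.3 Ω

X_L = ωL = 61.9 Ω
X_C = 1/(ωC) = 78.2 Ω
X = 61.9 − 78.2 = -16.3 Ω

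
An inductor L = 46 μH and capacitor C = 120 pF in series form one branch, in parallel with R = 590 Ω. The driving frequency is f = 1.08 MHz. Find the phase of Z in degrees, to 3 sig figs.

-32.8°

ω = 2πf = 6.786e+06 rad/s
X_L = ωL = 312 Ω
X_C = 1/(ωC) = 1230 Ω
Branch 1: Z₁ = R = 590 Ω
Branch 2 (series LC): Z₂ = j(X_L − X_C) = −j916 Ω
Parallel: Z = Z₁Z₂/(Z₁+Z₂), |Z| = 496 Ω, ∠Z = -32.8°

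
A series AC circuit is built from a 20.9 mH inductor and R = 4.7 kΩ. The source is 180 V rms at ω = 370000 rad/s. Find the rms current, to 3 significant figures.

19.9 mA

X_L = ωL = 7730 Ω
Z = 4700 + j7730 Ω
|Z| = √(4700² + 7730²) = 9050 Ω
I = V/|Z| = 180/9050 = 19.9 mA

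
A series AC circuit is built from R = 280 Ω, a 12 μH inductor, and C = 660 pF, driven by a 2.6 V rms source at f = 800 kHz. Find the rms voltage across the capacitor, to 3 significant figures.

2.12 V

ω = 2πf = 5.027e+06 rad/s
X_L = ωL = 60.3 Ω
X_C = 1/(ωC) = 301 Ω
Net reactance X = X_L − X_C = -241 Ω
Z = 280 − j241 Ω
|Z| = √(280² + 241²) = 370 Ω
I = V/|Z| = 7.04 mA
V_C = I·|Z_C| = 0.00704 × 301 = 2.12 V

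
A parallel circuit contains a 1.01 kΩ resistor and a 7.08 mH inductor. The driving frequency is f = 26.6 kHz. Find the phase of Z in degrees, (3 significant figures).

ω = 2πf = 167100 rad/s
X_L = ωL = 1180 Ω
Parallel: admittances add. Y = 1/R + 1/(jωL)
Y = (0.000990 − j0.000845) S
|Y| = 0.00130 S → |Z| = 1/|Y| = 768 Ω, ∠Z = −∠Y = 40.5°

40.5°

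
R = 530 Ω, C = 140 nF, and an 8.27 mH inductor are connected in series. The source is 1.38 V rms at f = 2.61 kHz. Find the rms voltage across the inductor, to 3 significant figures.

ω = 2πf = 16400 rad/s
X_L = ωL = 136 Ω
X_C = 1/(ωC) = 436 Ω
Net reactance X = X_L − X_C = -300 Ω
Z = 530 − j300 Ω
|Z| = √(530² + 300²) = 609 Ω
I = V/|Z| = 2.27 mA
V_L = I·|Z_L| = 0.00227 × 136 = 0.307 V

0.307 V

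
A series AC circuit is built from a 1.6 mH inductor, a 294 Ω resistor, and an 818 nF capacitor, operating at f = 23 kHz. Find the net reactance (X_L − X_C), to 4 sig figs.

222.8 Ω

ω = 2πf = 144500 rad/s
X_L = ωL = 231.2 Ω
X_C = 1/(ωC) = 8.459 Ω
X = 231.2 − 8.459 = 222.8 Ω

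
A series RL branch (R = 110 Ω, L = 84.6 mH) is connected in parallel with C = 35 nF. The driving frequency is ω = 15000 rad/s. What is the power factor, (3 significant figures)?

0.255

X_L = ωL = 1270 Ω
X_C = 1/(ωC) = 1900 Ω
Branch 1 (R+jX_L): Z₁ = 110 + j1270 Ω, |Z₁| = 1270 Ω
Branch 2 (−jX_C): Z₂ = −j1900 Ω
Parallel: Z = Z₁Z₂/(Z₁+Z₂), |Z| = 3760 Ω, ∠Z = 75.2°
cos φ = cos(75.2°) = 0.255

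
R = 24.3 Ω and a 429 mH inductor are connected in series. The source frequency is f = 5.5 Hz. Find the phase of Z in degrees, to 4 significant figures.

ω = 2πf = 34.56 rad/s
X_L = ωL = 14.83 Ω
Z = 24.30 + j14.83 Ω
|Z| = √(24.30² + 14.83²) = 28.47 Ω
∠Z = arctan(14.83/24.30) = 31.39°

31.39°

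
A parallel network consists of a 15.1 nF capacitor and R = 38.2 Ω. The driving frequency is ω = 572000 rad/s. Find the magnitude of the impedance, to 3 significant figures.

36.3 Ω

X_C = 1/(ωC) = 116 Ω
Parallel: admittances add. Y = 1/R + jωC
Y = (0.0262 + j0.00864) S
|Y| = 0.0276 S → |Z| = 1/|Y| = 36.3 Ω, ∠Z = −∠Y = -18.3°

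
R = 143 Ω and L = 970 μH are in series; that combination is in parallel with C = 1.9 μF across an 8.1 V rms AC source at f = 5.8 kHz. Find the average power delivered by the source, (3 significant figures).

432 mW

ω = 2πf = 36440 rad/s
X_L = ωL = 35.3 Ω
X_C = 1/(ωC) = 14.4 Ω
Branch 1 (R+jX_L): Z₁ = 143 + j35.3 Ω, |Z₁| = 147 Ω
Branch 2 (−jX_C): Z₂ = −j14.4 Ω
Parallel: Z = Z₁Z₂/(Z₁+Z₂), |Z| = 14.7 Ω, ∠Z = -84.4°
I = V/|Z| = 550 mA
P = VI cos φ = 8.1 × 0.550 × cos(-84.4°) = 432 mW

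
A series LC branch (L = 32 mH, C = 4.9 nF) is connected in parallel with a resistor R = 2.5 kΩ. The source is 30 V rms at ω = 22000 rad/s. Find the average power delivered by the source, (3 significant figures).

X_L = ωL = 704 Ω
X_C = 1/(ωC) = 9280 Ω
Branch 1: Z₁ = R = 2500 Ω
Branch 2 (series LC): Z₂ = j(X_L − X_C) = −j8570 Ω
Parallel: Z = Z₁Z₂/(Z₁+Z₂), |Z| = 2400 Ω, ∠Z = -16.3°
I = V/|Z| = 12.5 mA
P = VI cos φ = 30 × 0.0125 × cos(-16.3°) = 360 mW

360 mW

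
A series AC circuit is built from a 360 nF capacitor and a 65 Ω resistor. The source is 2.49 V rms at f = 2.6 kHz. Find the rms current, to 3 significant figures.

ω = 2πf = 16340 rad/s
X_C = 1/(ωC) = 170 Ω
Z = 65.0 − j170 Ω
|Z| = √(65.0² + 170²) = 182 Ω
I = V/|Z| = 2.49/182 = 13.7 mA

13.7 mA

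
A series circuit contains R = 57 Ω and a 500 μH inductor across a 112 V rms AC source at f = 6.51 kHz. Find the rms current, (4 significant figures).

ω = 2πf = 40900 rad/s
X_L = ωL = 20.45 Ω
Z = 57.00 + j20.45 Ω
|Z| = √(57.00² + 20.45²) = 60.56 Ω
I = V/|Z| = 112/60.56 = 1.849 A

1.849 A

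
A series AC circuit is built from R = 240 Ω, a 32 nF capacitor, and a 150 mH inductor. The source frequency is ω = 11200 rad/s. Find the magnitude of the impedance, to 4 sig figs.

1136 Ω

X_L = ωL = 1680 Ω
X_C = 1/(ωC) = 2790 Ω
Net reactance X = X_L − X_C = -1110 Ω
Z = 240.0 − j1110 Ω
|Z| = √(240.0² + 1110²) = 1136 Ω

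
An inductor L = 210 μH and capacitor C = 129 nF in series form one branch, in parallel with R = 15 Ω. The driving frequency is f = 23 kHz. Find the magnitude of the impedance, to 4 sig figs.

ω = 2πf = 144500 rad/s
X_L = ωL = 30.35 Ω
X_C = 1/(ωC) = 53.64 Ω
Branch 1: Z₁ = R = 15.00 Ω
Branch 2 (series LC): Z₂ = j(X_L − X_C) = −j23.29 Ω
Parallel: Z = Z₁Z₂/(Z₁+Z₂), |Z| = 12.61 Ω, ∠Z = -32.78°

12.61 Ω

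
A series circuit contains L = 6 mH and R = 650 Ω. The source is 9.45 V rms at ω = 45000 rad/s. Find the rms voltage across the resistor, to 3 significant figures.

X_L = ωL = 270 Ω
Z = 650 + j270 Ω
|Z| = √(650² + 270²) = 704 Ω
I = V/|Z| = 13.4 mA
V_R = I·|Z_R| = 0.0134 × 650 = 8.73 V

8.73 V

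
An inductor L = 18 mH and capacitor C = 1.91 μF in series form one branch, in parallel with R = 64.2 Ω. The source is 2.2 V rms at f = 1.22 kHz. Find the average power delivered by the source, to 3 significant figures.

ω = 2πf = 7665 rad/s
X_L = ωL = 138 Ω
X_C = 1/(ωC) = 68.3 Ω
Branch 1: Z₁ = R = 64.2 Ω
Branch 2 (series LC): Z₂ = j(X_L − X_C) = j69.7 Ω
Parallel: Z = Z₁Z₂/(Z₁+Z₂), |Z| = 47.2 Ω, ∠Z = 42.7°
I = V/|Z| = 46.6 mA
P = VI cos φ = 2.2 × 0.0466 × cos(42.7°) = 75.4 mW

75.4 mW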